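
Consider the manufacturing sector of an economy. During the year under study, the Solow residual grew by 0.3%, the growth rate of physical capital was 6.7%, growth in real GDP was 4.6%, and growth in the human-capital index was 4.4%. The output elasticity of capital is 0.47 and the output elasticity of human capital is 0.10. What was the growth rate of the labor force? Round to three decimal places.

Labor's share = 1 − 0.47 − 0.1 = 0.43.
gY = gA + 0.47×6.7 + 0.1×4.4 + 0.43×g.
0.43×g = 4.6 − 0.3 − 3.589 = 0.711.
g = 0.711 / 0.43 = 1.65349%.

1.653%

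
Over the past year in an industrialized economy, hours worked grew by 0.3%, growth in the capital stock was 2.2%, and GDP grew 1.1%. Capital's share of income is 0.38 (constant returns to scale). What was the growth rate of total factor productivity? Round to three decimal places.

Labor's share = 1 − 0.38 = 0.62.
The capital stock: 0.38 × 2.2 = 0.836 pp.
Hours worked: 0.62 × 0.3 = 0.186 pp.
TFP growth = 1.1 − 1.022 = 0.078%.

0.078%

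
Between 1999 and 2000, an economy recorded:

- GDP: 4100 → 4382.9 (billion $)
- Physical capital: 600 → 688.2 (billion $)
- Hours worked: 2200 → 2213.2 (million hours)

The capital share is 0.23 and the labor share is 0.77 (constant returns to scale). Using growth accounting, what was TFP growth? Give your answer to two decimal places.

3.06%

GDP growth = (4382.9 − 4100) / 4100 = 6.9%.
Physical capital growth = (688.2 − 600) / 600 = 14.7%.
Hours worked growth = (2213.2 − 2200) / 2200 = 0.6%.
Labor's share = 1 − 0.23 = 0.77.
Physical capital: 0.23 × 14.7 = 3.381 pp.
Hours worked: 0.77 × 0.6 = 0.462 pp.
TFP growth = 6.9 − 3.843 = 3.057%.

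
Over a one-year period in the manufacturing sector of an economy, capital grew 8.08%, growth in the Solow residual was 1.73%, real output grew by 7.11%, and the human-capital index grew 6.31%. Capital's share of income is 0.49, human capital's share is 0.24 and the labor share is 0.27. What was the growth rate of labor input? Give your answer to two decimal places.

-0.35%

Labor's share = 1 − 0.49 − 0.24 = 0.27.
gY = gA + 0.49×8.08 + 0.24×6.31 + 0.27×g.
0.27×g = 7.11 − 1.73 − 5.4736 = -0.0936.
g = -0.0936 / 0.27 = -0.3467%.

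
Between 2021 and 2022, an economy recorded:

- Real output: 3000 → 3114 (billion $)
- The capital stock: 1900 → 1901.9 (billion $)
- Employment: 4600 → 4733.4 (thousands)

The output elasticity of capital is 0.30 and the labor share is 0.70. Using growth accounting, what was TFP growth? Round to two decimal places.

1.74%

Real output growth = (3114 − 3000) / 3000 = 3.8%.
The capital stock growth = (1901.9 − 1900) / 1900 = 0.1%.
Employment growth = (4733.4 − 4600) / 4600 = 2.9%.
Labor's share = 1 − 0.3 = 0.7.
The capital stock: 0.3 × 0.1 = 0.03 pp.
Employment: 0.7 × 2.9 = 2.03 pp.
TFP growth = 3.8 − 2.06 = 1.74%.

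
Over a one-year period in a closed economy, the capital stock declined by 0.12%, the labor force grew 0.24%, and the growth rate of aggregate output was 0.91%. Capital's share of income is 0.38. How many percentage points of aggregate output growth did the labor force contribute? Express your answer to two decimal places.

Labor's share = 1 − 0.38 = 0.62.
Contribution = share × growth = 0.62 × 0.24 = 0.1488 pp.

0.15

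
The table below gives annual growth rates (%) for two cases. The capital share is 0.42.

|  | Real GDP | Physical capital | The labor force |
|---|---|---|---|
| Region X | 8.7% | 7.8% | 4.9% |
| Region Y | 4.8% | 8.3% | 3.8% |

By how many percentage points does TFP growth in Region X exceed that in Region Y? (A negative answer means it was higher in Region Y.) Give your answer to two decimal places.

Labor's share = 1 − 0.42 = 0.58.
Region X: TFP = 8.7 − 3.276 − 2.842 = 2.582%.
Region Y: TFP = 4.8 − 3.486 − 2.204 = -0.89%.
Difference = 2.582 − (-0.89) = 3.472 pp.

3.47 percentage points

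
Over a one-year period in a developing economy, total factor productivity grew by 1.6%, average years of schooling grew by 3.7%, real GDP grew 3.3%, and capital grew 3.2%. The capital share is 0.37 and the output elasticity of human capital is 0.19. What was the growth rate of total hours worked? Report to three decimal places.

Labor's share = 1 − 0.37 − 0.19 = 0.44.
gY = gA + 0.37×3.2 + 0.19×3.7 + 0.44×g.
0.44×g = 3.3 − 1.6 − 1.887 = -0.187.
g = -0.187 / 0.44 = -0.425%.

-0.425%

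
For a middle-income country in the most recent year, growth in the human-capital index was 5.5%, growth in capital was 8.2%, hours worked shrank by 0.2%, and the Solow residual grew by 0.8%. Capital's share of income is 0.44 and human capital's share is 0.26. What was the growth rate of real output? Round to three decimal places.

Labor's share = 1 − 0.44 − 0.26 = 0.3.
Capital: 0.44 × 8.2 = 3.608 pp.
The human-capital index: 0.26 × 5.5 = 1.43 pp.
Hours worked: 0.3 × (-0.2) = -0.06 pp.
Output growth = 0.8 + 4.978 = 5.778%.

Real output growth was 5.778%.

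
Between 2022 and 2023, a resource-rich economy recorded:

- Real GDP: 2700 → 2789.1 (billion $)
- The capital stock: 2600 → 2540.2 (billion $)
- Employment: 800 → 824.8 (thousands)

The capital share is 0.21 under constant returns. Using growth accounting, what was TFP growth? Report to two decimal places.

1.33%

Real GDP growth = (2789.1 − 2700) / 2700 = 3.3%.
The capital stock growth = (2540.2 − 2600) / 2600 = -2.3%.
Employment growth = (824.8 − 800) / 800 = 3.1%.
Labor's share = 1 − 0.21 = 0.79.
The capital stock: 0.21 × (-2.3) = -0.483 pp.
Employment: 0.79 × 3.1 = 2.449 pp.
TFP growth = 3.3 − 1.966 = 1.334%.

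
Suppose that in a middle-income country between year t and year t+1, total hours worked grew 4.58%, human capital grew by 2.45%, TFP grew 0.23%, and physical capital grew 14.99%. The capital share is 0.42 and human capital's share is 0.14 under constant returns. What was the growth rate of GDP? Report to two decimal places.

Labor's share = 1 − 0.42 − 0.14 = 0.44.
Physical capital: 0.42 × 14.99 = 6.2958 pp.
Human capital: 0.14 × 2.45 = 0.343 pp.
Total hours worked: 0.44 × 4.58 = 2.0152 pp.
Output growth = 0.23 + 8.654 = 8.884%.

GDP grew 8.88%.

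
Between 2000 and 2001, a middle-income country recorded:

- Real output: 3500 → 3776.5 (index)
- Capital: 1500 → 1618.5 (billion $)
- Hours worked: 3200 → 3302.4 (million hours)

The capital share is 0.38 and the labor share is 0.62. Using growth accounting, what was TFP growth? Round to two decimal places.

2.91%

Real output growth = (3776.5 − 3500) / 3500 = 7.9%.
Capital growth = (1618.5 − 1500) / 1500 = 7.9%.
Hours worked growth = (3302.4 − 3200) / 3200 = 3.2%.
Labor's share = 1 − 0.38 = 0.62.
Capital: 0.38 × 7.9 = 3.002 pp.
Hours worked: 0.62 × 3.2 = 1.984 pp.
TFP growth = 7.9 − 4.986 = 2.914%.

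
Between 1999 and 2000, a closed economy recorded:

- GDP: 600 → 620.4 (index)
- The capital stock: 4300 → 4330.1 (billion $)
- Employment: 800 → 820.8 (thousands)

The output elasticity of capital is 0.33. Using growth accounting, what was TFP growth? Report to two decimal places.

1.43%

GDP growth = (620.4 − 600) / 600 = 3.4%.
The capital stock growth = (4330.1 − 4300) / 4300 = 0.7%.
Employment growth = (820.8 − 800) / 800 = 2.6%.
Labor's share = 1 − 0.33 = 0.67.
The capital stock: 0.33 × 0.7 = 0.231 pp.
Employment: 0.67 × 2.6 = 1.742 pp.
TFP growth = 3.4 − 1.973 = 1.427%.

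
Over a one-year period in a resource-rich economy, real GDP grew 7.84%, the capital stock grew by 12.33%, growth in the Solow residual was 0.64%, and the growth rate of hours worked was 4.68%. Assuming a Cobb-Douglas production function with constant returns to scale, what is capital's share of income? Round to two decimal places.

Capital's share of income is 0.33.

gY = gA + α·gK + (1−α)·gL, so gY − gA − gL = α(gK − gL).
7.84 − 0.64 − 4.68 = α × (12.33 − 4.68).
2.52 = 7.65 α, so α = 0.3294.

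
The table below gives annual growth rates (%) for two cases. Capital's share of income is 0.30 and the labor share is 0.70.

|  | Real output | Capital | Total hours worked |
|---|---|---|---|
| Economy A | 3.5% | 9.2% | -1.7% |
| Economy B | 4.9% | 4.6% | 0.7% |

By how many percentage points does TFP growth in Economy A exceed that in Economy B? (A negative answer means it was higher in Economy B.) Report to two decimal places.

Labor's share = 1 − 0.3 = 0.7.
Economy A: TFP = 3.5 − 2.76 + 1.19 = 1.93%.
Economy B: TFP = 4.9 − 1.38 − 0.49 = 3.03%.
Difference = 1.93 − (3.03) = -1.1 pp.

-1.10 percentage points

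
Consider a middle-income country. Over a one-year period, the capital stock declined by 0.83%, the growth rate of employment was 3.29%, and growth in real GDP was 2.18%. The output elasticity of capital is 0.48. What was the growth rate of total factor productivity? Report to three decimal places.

Labor's share = 1 − 0.48 = 0.52.
The capital stock: 0.48 × (-0.83) = -0.3984 pp.
Employment: 0.52 × 3.29 = 1.7108 pp.
TFP growth = 2.18 − 1.3124 = 0.8676%.

Total factor productivity grew 0.868%.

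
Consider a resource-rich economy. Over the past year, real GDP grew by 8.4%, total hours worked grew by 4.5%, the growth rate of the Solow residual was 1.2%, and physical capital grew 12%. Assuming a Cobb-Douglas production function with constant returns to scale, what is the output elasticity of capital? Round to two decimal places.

α = 0.36

gY = gA + α·gK + (1−α)·gL, so gY − gA − gL = α(gK − gL).
8.4 − 1.2 − 4.5 = α × (12 − 4.5).
2.7 = 7.5 α, so α = 0.36.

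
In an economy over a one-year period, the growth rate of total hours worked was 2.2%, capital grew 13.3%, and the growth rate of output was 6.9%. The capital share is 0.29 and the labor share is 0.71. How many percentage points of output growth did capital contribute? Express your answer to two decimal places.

3.86 percentage points

Contribution = share × growth = 0.29 × 13.3 = 3.857 pp.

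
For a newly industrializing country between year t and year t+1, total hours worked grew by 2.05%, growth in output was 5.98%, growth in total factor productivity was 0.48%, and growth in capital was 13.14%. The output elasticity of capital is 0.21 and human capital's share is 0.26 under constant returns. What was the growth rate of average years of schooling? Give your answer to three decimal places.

Labor's share = 1 − 0.21 − 0.26 = 0.53.
gY = gA + 0.21×13.14 + 0.53×2.05 + 0.26×g.
0.26×g = 5.98 − 0.48 − 3.8459 = 1.6541.
g = 1.6541 / 0.26 = 6.36192%.

6.362%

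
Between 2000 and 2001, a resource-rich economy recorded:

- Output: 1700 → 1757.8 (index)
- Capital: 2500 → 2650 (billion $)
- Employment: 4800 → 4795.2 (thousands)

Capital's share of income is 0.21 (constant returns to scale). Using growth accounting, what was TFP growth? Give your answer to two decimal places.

2.22%

Output growth = (1757.8 − 1700) / 1700 = 3.4%.
Capital growth = (2650 − 2500) / 2500 = 6%.
Employment growth = (4795.2 − 4800) / 4800 = -0.1%.
Labor's share = 1 − 0.21 = 0.79.
Capital: 0.21 × 6 = 1.26 pp.
Employment: 0.79 × (-0.1) = -0.079 pp.
TFP growth = 3.4 − 1.181 = 2.219%.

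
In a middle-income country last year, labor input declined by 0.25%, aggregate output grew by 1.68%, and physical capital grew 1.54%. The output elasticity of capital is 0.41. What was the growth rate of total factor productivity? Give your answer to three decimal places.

1.196%

Labor's share = 1 − 0.41 = 0.59.
Physical capital: 0.41 × 1.54 = 0.6314 pp.
Labor input: 0.59 × (-0.25) = -0.1475 pp.
TFP growth = 1.68 − 0.4839 = 1.1961%.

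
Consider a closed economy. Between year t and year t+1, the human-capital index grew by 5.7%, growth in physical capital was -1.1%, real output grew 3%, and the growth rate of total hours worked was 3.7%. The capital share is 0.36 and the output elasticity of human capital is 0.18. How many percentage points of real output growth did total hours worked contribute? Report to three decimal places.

1.702 pp

Labor's share = 1 − 0.36 − 0.18 = 0.46.
Contribution = share × growth = 0.46 × 3.7 = 1.702 pp.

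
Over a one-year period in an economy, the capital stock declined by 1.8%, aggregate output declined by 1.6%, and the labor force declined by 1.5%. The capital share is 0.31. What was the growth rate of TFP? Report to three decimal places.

-0.007%

Labor's share = 1 − 0.31 = 0.69.
The capital stock: 0.31 × (-1.8) = -0.558 pp.
The labor force: 0.69 × (-1.5) = -1.035 pp.
TFP growth = -1.6 + 1.593 = -0.007%.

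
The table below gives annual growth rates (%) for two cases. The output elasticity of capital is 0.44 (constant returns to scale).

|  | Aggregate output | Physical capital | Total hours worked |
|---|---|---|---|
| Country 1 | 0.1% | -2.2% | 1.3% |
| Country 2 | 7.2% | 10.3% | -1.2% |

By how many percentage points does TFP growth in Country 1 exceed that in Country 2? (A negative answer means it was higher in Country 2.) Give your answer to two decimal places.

Labor's share = 1 − 0.44 = 0.56.
Country 1: TFP = 0.1 + 0.968 − 0.728 = 0.34%.
Country 2: TFP = 7.2 − 4.532 + 0.672 = 3.34%.
Difference = 0.34 − (3.34) = -3 pp.

-3.00 percentage points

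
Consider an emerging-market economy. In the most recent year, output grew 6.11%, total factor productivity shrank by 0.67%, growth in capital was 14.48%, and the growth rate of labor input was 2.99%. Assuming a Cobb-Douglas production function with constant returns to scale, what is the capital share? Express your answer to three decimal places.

gY = gA + α·gK + (1−α)·gL, so gY − gA − gL = α(gK − gL).
6.11 + 0.67 − 2.99 = α × (14.48 − 2.99).
3.79 = 11.49 α, so α = 0.32985.

The capital share is 0.330.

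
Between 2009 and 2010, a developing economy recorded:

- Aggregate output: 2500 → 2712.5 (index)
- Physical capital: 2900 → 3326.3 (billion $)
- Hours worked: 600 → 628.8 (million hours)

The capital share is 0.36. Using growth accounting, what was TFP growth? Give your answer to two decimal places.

TFP grew 0.14%.

Aggregate output growth = (2712.5 − 2500) / 2500 = 8.5%.
Physical capital growth = (3326.3 − 2900) / 2900 = 14.7%.
Hours worked growth = (628.8 − 600) / 600 = 4.8%.
Labor's share = 1 − 0.36 = 0.64.
Physical capital: 0.36 × 14.7 = 5.292 pp.
Hours worked: 0.64 × 4.8 = 3.072 pp.
TFP growth = 8.5 − 8.364 = 0.136%.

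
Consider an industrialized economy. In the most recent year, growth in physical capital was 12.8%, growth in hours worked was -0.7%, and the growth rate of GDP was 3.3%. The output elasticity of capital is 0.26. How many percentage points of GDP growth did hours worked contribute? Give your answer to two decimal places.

Labor's share = 1 − 0.26 = 0.74.
Contribution = share × growth = 0.74 × (-0.7) = -0.518 pp.

-0.52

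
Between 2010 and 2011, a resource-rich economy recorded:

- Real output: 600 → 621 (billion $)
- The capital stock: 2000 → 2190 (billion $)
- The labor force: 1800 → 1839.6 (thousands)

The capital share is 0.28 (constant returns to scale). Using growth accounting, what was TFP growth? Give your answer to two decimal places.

-0.74%

Real output growth = (621 − 600) / 600 = 3.5%.
The capital stock growth = (2190 − 2000) / 2000 = 9.5%.
The labor force growth = (1839.6 − 1800) / 1800 = 2.2%.
Labor's share = 1 − 0.28 = 0.72.
The capital stock: 0.28 × 9.5 = 2.66 pp.
The labor force: 0.72 × 2.2 = 1.584 pp.
TFP growth = 3.5 − 4.244 = -0.744%.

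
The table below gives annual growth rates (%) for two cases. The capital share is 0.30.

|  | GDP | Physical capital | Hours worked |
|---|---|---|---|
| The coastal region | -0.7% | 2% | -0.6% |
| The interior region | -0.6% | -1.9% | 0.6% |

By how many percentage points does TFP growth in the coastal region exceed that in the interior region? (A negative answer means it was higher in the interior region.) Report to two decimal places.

-0.43 percentage points

Labor's share = 1 − 0.3 = 0.7.
The coastal region: TFP = -0.7 − 0.6 + 0.42 = -0.88%.
The interior region: TFP = -0.6 + 0.57 − 0.42 = -0.45%.
Difference = -0.88 − (-0.45) = -0.43 pp.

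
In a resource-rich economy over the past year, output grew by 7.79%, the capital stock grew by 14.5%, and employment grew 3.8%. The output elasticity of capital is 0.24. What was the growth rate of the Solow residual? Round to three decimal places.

Labor's share = 1 − 0.24 = 0.76.
The capital stock: 0.24 × 14.5 = 3.48 pp.
Employment: 0.76 × 3.8 = 2.888 pp.
TFP growth = 7.79 − 6.368 = 1.422%.

1.422%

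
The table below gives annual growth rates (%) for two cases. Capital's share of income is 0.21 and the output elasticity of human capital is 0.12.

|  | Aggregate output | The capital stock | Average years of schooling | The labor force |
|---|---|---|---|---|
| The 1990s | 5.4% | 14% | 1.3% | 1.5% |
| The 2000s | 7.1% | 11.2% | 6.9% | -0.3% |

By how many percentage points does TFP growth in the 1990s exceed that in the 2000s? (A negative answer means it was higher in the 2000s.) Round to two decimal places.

Labor's share = 1 − 0.21 − 0.12 = 0.67.
The 1990s: TFP = 5.4 − 2.94 − 0.156 − 1.005 = 1.299%.
The 2000s: TFP = 7.1 − 2.352 − 0.828 + 0.201 = 4.121%.
Difference = 1.299 − (4.121) = -2.822 pp.

-2.82 percentage points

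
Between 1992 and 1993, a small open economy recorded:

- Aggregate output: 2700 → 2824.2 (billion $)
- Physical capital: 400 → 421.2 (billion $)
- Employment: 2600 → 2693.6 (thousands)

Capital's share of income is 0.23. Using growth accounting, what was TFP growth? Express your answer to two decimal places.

Aggregate output growth = (2824.2 − 2700) / 2700 = 4.6%.
Physical capital growth = (421.2 − 400) / 400 = 5.3%.
Employment growth = (2693.6 − 2600) / 2600 = 3.6%.
Labor's share = 1 − 0.23 = 0.77.
Physical capital: 0.23 × 5.3 = 1.219 pp.
Employment: 0.77 × 3.6 = 2.772 pp.
TFP growth = 4.6 − 3.991 = 0.609%.

0.61%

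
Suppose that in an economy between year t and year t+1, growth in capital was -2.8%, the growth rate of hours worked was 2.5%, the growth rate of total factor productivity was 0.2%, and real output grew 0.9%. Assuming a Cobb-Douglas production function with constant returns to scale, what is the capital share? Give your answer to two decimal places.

gY = gA + α·gK + (1−α)·gL, so gY − gA − gL = α(gK − gL).
0.9 − 0.2 − 2.5 = α × (-2.8 − 2.5).
-1.8 = -5.3 α, so α = 0.3396.

The capital share is 0.34.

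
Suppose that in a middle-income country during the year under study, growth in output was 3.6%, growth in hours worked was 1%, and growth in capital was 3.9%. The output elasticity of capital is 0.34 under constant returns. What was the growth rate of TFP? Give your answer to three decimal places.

Labor's share = 1 − 0.34 = 0.66.
Capital: 0.34 × 3.9 = 1.326 pp.
Hours worked: 0.66 × 1 = 0.66 pp.
TFP growth = 3.6 − 1.986 = 1.614%.

TFP grew 1.614%.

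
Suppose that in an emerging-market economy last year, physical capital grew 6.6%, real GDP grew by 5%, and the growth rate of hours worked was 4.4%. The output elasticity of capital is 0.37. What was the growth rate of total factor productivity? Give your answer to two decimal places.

-0.21%

Labor's share = 1 − 0.37 = 0.63.
Physical capital: 0.37 × 6.6 = 2.442 pp.
Hours worked: 0.63 × 4.4 = 2.772 pp.
TFP growth = 5 − 5.214 = -0.214%.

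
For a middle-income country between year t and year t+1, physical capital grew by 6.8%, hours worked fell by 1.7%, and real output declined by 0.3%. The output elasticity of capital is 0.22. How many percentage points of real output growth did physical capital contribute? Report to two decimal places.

Contribution = share × growth = 0.22 × 6.8 = 1.496 pp.

1.50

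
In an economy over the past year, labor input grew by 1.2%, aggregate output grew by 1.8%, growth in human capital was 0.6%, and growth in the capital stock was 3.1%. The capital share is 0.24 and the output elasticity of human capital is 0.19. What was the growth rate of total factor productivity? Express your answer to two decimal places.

0.26%

Labor's share = 1 − 0.24 − 0.19 = 0.57.
The capital stock: 0.24 × 3.1 = 0.744 pp.
Human capital: 0.19 × 0.6 = 0.114 pp.
Labor input: 0.57 × 1.2 = 0.684 pp.
TFP growth = 1.8 − 1.542 = 0.258%.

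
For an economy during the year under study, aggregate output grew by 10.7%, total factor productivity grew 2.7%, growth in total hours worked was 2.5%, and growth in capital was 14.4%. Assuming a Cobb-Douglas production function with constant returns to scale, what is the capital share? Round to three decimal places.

gY = gA + α·gK + (1−α)·gL, so gY − gA − gL = α(gK − gL).
10.7 − 2.7 − 2.5 = α × (14.4 − 2.5).
5.5 = 11.9 α, so α = 0.46218.

0.462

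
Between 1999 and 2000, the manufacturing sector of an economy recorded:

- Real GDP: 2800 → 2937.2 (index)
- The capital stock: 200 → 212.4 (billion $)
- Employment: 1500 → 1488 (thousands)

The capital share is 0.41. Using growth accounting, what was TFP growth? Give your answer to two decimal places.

2.83%

Real GDP growth = (2937.2 − 2800) / 2800 = 4.9%.
The capital stock growth = (212.4 − 200) / 200 = 6.2%.
Employment growth = (1488 − 1500) / 1500 = -0.8%.
Labor's share = 1 − 0.41 = 0.59.
The capital stock: 0.41 × 6.2 = 2.542 pp.
Employment: 0.59 × (-0.8) = -0.472 pp.
TFP growth = 4.9 − 2.07 = 2.83%.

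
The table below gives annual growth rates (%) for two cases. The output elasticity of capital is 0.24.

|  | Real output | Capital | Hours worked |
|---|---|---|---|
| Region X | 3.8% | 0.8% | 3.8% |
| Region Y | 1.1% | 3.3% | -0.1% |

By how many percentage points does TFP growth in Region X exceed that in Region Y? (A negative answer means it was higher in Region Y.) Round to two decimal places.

0.34 percentage points

Labor's share = 1 − 0.24 = 0.76.
Region X: TFP = 3.8 − 0.192 − 2.888 = 0.72%.
Region Y: TFP = 1.1 − 0.792 + 0.076 = 0.384%.
Difference = 0.72 − (0.384) = 0.336 pp.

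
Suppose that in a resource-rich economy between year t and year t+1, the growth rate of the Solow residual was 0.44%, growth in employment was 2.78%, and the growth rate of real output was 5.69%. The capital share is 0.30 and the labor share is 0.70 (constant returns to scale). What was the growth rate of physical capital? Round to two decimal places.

Labor's share = 1 − 0.3 = 0.7.
gY = gA + 0.7×2.78 + 0.3×g.
0.3×g = 5.69 − 0.44 − 1.946 = 3.304.
g = 3.304 / 0.3 = 11.0133%.

11.01%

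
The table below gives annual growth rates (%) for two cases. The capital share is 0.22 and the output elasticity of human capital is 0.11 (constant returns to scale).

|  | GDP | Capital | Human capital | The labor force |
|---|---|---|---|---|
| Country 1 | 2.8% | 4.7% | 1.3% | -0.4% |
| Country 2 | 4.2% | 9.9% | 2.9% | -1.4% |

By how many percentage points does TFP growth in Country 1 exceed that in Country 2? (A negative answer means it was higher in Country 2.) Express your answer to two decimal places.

Labor's share = 1 − 0.22 − 0.11 = 0.67.
Country 1: TFP = 2.8 − 1.034 − 0.143 + 0.268 = 1.891%.
Country 2: TFP = 4.2 − 2.178 − 0.319 + 0.938 = 2.641%.
Difference = 1.891 − (2.641) = -0.75 pp.

-0.75 percentage points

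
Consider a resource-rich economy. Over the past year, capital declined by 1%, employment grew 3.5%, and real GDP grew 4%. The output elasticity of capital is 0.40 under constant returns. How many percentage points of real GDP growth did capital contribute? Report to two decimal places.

-0.40

Contribution = share × growth = 0.4 × (-1) = -0.4 pp.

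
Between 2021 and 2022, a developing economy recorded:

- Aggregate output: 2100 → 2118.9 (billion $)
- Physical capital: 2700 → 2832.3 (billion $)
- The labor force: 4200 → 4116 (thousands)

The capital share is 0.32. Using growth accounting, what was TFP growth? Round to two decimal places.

Aggregate output growth = (2118.9 − 2100) / 2100 = 0.9%.
Physical capital growth = (2832.3 − 2700) / 2700 = 4.9%.
The labor force growth = (4116 − 4200) / 4200 = -2%.
Labor's share = 1 − 0.32 = 0.68.
Physical capital: 0.32 × 4.9 = 1.568 pp.
The labor force: 0.68 × (-2) = -1.36 pp.
TFP growth = 0.9 − 0.208 = 0.692%.

0.69%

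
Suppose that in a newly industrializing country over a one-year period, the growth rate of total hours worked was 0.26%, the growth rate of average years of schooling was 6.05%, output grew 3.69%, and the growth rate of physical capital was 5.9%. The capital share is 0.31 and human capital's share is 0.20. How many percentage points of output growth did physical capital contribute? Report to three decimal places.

Contribution = share × growth = 0.31 × 5.9 = 1.829 pp.

1.829 pp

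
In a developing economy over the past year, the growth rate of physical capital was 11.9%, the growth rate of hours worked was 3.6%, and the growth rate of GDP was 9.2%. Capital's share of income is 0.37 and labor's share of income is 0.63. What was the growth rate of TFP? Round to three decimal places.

2.529%

Labor's share = 1 − 0.37 = 0.63.
Physical capital: 0.37 × 11.9 = 4.403 pp.
Hours worked: 0.63 × 3.6 = 2.268 pp.
TFP growth = 9.2 − 6.671 = 2.529%.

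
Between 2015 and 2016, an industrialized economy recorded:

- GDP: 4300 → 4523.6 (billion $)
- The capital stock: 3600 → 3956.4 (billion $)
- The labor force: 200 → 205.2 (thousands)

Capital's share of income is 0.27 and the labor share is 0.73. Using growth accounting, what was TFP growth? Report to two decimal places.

TFP growth was 0.63%.

GDP growth = (4523.6 − 4300) / 4300 = 5.2%.
The capital stock growth = (3956.4 − 3600) / 3600 = 9.9%.
The labor force growth = (205.2 − 200) / 200 = 2.6%.
Labor's share = 1 − 0.27 = 0.73.
The capital stock: 0.27 × 9.9 = 2.673 pp.
The labor force: 0.73 × 2.6 = 1.898 pp.
TFP growth = 5.2 − 4.571 = 0.629%.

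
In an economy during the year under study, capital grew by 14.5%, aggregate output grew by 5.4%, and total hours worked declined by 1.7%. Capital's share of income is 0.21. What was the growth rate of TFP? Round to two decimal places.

Labor's share = 1 − 0.21 = 0.79.
Capital: 0.21 × 14.5 = 3.045 pp.
Total hours worked: 0.79 × (-1.7) = -1.343 pp.
TFP growth = 5.4 − 1.702 = 3.698%.

3.70%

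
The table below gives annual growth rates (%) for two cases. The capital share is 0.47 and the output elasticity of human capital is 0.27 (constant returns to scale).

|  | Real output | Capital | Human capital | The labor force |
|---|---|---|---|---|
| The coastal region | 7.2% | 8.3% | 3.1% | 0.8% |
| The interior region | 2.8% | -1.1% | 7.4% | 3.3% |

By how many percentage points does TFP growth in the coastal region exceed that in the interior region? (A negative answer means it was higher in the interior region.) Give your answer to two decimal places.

1.79 percentage points

Labor's share = 1 − 0.47 − 0.27 = 0.26.
The coastal region: TFP = 7.2 − 3.901 − 0.837 − 0.208 = 2.254%.
The interior region: TFP = 2.8 + 0.517 − 1.998 − 0.858 = 0.461%.
Difference = 2.254 − (0.461) = 1.793 pp.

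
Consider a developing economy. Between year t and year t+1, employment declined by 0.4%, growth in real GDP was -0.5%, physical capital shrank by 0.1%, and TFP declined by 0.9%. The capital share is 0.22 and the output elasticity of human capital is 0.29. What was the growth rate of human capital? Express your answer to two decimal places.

2.13%

Labor's share = 1 − 0.22 − 0.29 = 0.49.
gY = gA + 0.22×(-0.1) + 0.49×(-0.4) + 0.29×g.
0.29×g = -0.5 + 0.9 + 0.218 = 0.618.
g = 0.618 / 0.29 = 2.131%.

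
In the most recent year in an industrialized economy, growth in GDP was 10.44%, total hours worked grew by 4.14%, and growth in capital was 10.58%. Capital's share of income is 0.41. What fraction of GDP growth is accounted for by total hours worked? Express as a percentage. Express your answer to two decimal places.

Total hours worked accounted for 23.40% of growth.

Labor's share = 1 − 0.41 = 0.59.
Total hours worked contributed 0.59 × 4.14 = 2.4426 pp.
Share of growth = 2.4426 / 10.44 × 100 = 23.3966%.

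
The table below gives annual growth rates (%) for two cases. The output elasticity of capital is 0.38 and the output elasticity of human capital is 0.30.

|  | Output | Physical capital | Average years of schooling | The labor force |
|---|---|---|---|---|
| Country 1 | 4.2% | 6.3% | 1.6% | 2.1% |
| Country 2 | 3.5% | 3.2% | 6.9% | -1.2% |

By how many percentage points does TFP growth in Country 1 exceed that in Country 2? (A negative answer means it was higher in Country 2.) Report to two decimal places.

0.06 percentage points

Labor's share = 1 − 0.38 − 0.3 = 0.32.
Country 1: TFP = 4.2 − 2.394 − 0.48 − 0.672 = 0.654%.
Country 2: TFP = 3.5 − 1.216 − 2.07 + 0.384 = 0.598%.
Difference = 0.654 − (0.598) = 0.056 pp.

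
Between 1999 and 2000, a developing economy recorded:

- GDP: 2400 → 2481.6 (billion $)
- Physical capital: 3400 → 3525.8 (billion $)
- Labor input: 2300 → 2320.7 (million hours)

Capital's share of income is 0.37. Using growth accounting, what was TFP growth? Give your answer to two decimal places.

GDP growth = (2481.6 − 2400) / 2400 = 3.4%.
Physical capital growth = (3525.8 − 3400) / 3400 = 3.7%.
Labor input growth = (2320.7 − 2300) / 2300 = 0.9%.
Labor's share = 1 − 0.37 = 0.63.
Physical capital: 0.37 × 3.7 = 1.369 pp.
Labor input: 0.63 × 0.9 = 0.567 pp.
TFP growth = 3.4 − 1.936 = 1.464%.

1.46%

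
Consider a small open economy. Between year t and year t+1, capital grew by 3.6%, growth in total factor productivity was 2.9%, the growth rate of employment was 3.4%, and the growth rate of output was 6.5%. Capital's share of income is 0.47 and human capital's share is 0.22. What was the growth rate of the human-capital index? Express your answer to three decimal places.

3.882%

Labor's share = 1 − 0.47 − 0.22 = 0.31.
gY = gA + 0.47×3.6 + 0.31×3.4 + 0.22×g.
0.22×g = 6.5 − 2.9 − 2.746 = 0.854.
g = 0.854 / 0.22 = 3.88182%.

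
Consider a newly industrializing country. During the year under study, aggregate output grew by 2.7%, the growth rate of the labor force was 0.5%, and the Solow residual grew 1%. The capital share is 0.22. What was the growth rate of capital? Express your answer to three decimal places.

Labor's share = 1 − 0.22 = 0.78.
gY = gA + 0.78×0.5 + 0.22×g.
0.22×g = 2.7 − 1 − 0.39 = 1.31.
g = 1.31 / 0.22 = 5.95455%.

5.955%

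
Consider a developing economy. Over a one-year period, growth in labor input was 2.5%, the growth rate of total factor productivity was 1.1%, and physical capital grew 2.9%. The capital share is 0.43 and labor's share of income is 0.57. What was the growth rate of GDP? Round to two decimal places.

Labor's share = 1 − 0.43 = 0.57.
Physical capital: 0.43 × 2.9 = 1.247 pp.
Labor input: 0.57 × 2.5 = 1.425 pp.
Output growth = 1.1 + 2.672 = 3.772%.

3.77%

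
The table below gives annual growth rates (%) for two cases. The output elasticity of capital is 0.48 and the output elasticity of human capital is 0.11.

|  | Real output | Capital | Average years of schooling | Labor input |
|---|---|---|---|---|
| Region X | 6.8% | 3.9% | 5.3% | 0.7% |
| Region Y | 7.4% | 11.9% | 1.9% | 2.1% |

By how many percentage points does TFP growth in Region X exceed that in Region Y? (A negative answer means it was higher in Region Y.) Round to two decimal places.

3.44 percentage points

Labor's share = 1 − 0.48 − 0.11 = 0.41.
Region X: TFP = 6.8 − 1.872 − 0.583 − 0.287 = 4.058%.
Region Y: TFP = 7.4 − 5.712 − 0.209 − 0.861 = 0.618%.
Difference = 4.058 − (0.618) = 3.44 pp.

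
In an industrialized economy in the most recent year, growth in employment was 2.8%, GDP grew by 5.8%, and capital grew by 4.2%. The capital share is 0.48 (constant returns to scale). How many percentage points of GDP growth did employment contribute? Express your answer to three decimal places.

1.456 pp

Labor's share = 1 − 0.48 = 0.52.
Contribution = share × growth = 0.52 × 2.8 = 1.456 pp.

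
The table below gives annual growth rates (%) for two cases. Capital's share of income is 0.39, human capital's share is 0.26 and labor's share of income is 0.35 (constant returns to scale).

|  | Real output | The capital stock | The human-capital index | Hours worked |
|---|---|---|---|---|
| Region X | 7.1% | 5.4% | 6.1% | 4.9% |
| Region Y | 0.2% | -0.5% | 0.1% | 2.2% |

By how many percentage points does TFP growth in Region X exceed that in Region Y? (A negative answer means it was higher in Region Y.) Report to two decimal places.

Labor's share = 1 − 0.39 − 0.26 = 0.35.
Region X: TFP = 7.1 − 2.106 − 1.586 − 1.715 = 1.693%.
Region Y: TFP = 0.2 + 0.195 − 0.026 − 0.77 = -0.401%.
Difference = 1.693 − (-0.401) = 2.094 pp.

2.09 percentage points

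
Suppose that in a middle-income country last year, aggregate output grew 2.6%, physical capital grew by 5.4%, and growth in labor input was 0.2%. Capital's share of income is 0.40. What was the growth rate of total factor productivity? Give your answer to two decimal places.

0.32%

Labor's share = 1 − 0.4 = 0.6.
Physical capital: 0.4 × 5.4 = 2.16 pp.
Labor input: 0.6 × 0.2 = 0.12 pp.
TFP growth = 2.6 − 2.28 = 0.32%.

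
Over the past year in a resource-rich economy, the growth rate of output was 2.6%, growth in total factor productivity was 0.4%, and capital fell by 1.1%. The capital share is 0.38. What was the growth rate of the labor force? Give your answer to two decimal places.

The labor force growth was 4.22%.

Labor's share = 1 − 0.38 = 0.62.
gY = gA + 0.38×(-1.1) + 0.62×g.
0.62×g = 2.6 − 0.4 + 0.418 = 2.618.
g = 2.618 / 0.62 = 4.2226%.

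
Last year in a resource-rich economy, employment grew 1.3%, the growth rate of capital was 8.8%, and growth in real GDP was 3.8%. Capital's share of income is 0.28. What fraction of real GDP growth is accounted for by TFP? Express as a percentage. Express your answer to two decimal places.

Labor's share = 1 − 0.28 = 0.72.
Capital: 0.28 × 8.8 = 2.464 pp.
Employment: 0.72 × 1.3 = 0.936 pp.
TFP growth = 3.8 − 3.4 = 0.4%.
TFP share of growth = 0.4 / 3.8 × 100 = 10.5263%.

10.53%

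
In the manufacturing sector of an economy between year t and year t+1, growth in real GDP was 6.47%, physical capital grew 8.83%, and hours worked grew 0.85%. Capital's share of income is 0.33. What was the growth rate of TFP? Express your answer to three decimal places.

Labor's share = 1 − 0.33 = 0.67.
Physical capital: 0.33 × 8.83 = 2.9139 pp.
Hours worked: 0.67 × 0.85 = 0.5695 pp.
TFP growth = 6.47 − 3.4834 = 2.9866%.

2.987%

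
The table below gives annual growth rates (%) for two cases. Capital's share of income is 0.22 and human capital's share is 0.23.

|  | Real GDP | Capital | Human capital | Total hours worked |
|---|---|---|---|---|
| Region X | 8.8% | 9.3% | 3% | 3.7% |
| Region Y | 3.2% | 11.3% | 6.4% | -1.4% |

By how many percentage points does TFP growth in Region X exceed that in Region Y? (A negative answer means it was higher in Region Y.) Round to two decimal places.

4.02 percentage points

Labor's share = 1 − 0.22 − 0.23 = 0.55.
Region X: TFP = 8.8 − 2.046 − 0.69 − 2.035 = 4.029%.
Region Y: TFP = 3.2 − 2.486 − 1.472 + 0.77 = 0.012%.
Difference = 4.029 − (0.012) = 4.017 pp.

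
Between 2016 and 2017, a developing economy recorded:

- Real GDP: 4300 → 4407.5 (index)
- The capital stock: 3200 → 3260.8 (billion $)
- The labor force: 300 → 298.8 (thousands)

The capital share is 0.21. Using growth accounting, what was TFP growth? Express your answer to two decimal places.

Real GDP growth = (4407.5 − 4300) / 4300 = 2.5%.
The capital stock growth = (3260.8 − 3200) / 3200 = 1.9%.
The labor force growth = (298.8 − 300) / 300 = -0.4%.
Labor's share = 1 − 0.21 = 0.79.
The capital stock: 0.21 × 1.9 = 0.399 pp.
The labor force: 0.79 × (-0.4) = -0.316 pp.
TFP growth = 2.5 − 0.083 = 2.417%.

2.42%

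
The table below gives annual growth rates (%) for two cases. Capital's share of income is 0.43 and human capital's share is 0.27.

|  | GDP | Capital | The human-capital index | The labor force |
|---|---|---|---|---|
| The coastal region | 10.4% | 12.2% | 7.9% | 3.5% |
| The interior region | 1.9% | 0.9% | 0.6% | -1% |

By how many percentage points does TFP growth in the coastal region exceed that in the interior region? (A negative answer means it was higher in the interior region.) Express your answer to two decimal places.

0.32 percentage points

Labor's share = 1 − 0.43 − 0.27 = 0.3.
The coastal region: TFP = 10.4 − 5.246 − 2.133 − 1.05 = 1.971%.
The interior region: TFP = 1.9 − 0.387 − 0.162 + 0.3 = 1.651%.
Difference = 1.971 − (1.651) = 0.32 pp.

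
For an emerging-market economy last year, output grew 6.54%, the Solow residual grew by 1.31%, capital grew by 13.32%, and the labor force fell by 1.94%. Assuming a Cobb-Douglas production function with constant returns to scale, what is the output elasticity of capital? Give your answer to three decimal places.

gY = gA + α·gK + (1−α)·gL, so gY − gA − gL = α(gK − gL).
6.54 − 1.31 + 1.94 = α × (13.32 − (-1.94)).
7.17 = 15.26 α, so α = 0.46986.

The output elasticity of capital is 0.470.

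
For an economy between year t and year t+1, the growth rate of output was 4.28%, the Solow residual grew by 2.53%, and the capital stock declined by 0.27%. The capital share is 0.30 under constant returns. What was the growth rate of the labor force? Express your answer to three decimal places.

2.616%

Labor's share = 1 − 0.3 = 0.7.
gY = gA + 0.3×(-0.27) + 0.7×g.
0.7×g = 4.28 − 2.53 + 0.081 = 1.831.
g = 1.831 / 0.7 = 2.61571%.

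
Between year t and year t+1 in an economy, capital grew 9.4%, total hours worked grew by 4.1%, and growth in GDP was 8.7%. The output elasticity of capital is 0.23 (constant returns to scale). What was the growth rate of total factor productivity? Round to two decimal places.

3.38%

Labor's share = 1 − 0.23 = 0.77.
Capital: 0.23 × 9.4 = 2.162 pp.
Total hours worked: 0.77 × 4.1 = 3.157 pp.
TFP growth = 8.7 − 5.319 = 3.381%.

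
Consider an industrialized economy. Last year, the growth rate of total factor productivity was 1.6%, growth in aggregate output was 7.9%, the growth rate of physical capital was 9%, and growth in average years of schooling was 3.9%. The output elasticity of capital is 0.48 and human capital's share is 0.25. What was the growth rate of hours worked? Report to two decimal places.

3.72%

Labor's share = 1 − 0.48 − 0.25 = 0.27.
gY = gA + 0.48×9 + 0.25×3.9 + 0.27×g.
0.27×g = 7.9 − 1.6 − 5.295 = 1.005.
g = 1.005 / 0.27 = 3.7222%.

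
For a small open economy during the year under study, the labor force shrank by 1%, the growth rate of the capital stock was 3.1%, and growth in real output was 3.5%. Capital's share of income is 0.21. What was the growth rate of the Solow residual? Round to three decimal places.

3.639%

Labor's share = 1 − 0.21 = 0.79.
The capital stock: 0.21 × 3.1 = 0.651 pp.
The labor force: 0.79 × (-1) = -0.79 pp.
TFP growth = 3.5 + 0.139 = 3.639%.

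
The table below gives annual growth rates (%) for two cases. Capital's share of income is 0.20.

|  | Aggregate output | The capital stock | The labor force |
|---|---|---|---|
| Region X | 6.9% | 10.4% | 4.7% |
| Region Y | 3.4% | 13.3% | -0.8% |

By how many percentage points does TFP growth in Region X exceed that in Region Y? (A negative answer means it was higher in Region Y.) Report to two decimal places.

Labor's share = 1 − 0.2 = 0.8.
Region X: TFP = 6.9 − 2.08 − 3.76 = 1.06%.
Region Y: TFP = 3.4 − 2.66 + 0.64 = 1.38%.
Difference = 1.06 − (1.38) = -0.32 pp.

-0.32 percentage points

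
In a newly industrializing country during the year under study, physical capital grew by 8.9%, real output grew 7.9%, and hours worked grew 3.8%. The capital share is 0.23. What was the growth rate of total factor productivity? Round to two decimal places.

Labor's share = 1 − 0.23 = 0.77.
Physical capital: 0.23 × 8.9 = 2.047 pp.
Hours worked: 0.77 × 3.8 = 2.926 pp.
TFP growth = 7.9 − 4.973 = 2.927%.

Total factor productivity grew 2.93%.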